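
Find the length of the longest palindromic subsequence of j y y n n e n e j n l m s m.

One longest palindromic subsequence is nenen (positions 5,6,7,8,10); it reads the same forward and backward, and the interval DP gives dp[1][14] = 5.

5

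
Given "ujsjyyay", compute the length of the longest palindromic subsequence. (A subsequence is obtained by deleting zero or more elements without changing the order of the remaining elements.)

Using dp[i][j] = 2 + dp[i+1][j−1] if the ends match, else max(dp[i+1][j], dp[i][j−1]):
dp[1][8] = 3. A witness is yay at positions 5,7,8.

3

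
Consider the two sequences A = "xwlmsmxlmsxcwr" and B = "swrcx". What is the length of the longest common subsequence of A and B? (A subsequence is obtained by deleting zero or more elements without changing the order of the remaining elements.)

3

Backtracking the LCS table gives one alignment: s (A10,B1) → w (A13,B2) → r (A14,B3).
So the longest common subsequence has length 3.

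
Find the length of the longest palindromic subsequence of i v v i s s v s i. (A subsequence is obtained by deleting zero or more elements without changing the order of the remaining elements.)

Using dp[i][j] = 2 + dp[i+1][j−1] if the ends match, else max(dp[i+1][j], dp[i][j−1]):
dp[1][9] = 6. A witness is ivssvi at positions 1,3,5,6,7,9.

6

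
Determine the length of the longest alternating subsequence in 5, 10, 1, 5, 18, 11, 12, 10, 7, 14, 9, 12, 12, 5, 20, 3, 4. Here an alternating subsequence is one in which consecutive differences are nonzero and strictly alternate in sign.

A longest alternating subsequence is 5, 10, 1, 18, 11, 12, 10, 14, 9, 12, 5, 20, 3, 4 (positions 1,2,3,5,6,7,8,10,11,12,14,15,16,17); its 13 consecutive differences strictly alternate in sign, and length 14 is optimal.

14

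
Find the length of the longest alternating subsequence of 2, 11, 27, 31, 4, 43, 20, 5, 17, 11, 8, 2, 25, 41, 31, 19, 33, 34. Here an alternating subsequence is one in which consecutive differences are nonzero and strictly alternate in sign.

10

A longest alternating subsequence is 2, 11, 4, 43, 5, 17, 11, 41, 31, 33 (positions 1,2,5,6,8,9,10,14,15,17); its 9 consecutive differences strictly alternate in sign, and length 10 is optimal.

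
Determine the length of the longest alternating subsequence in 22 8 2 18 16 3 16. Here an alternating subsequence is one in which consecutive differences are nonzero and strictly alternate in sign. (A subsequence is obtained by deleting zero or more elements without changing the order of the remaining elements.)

5

Track the best alternating length ending on an up-step vs a down-step at each position: up/down = 1/1, 1/2, 1/2, 3/2, 3/4, 3/4, 5/4.
The maximum over both is 5; one such subsequence is 22, 8, 18, 3, 16.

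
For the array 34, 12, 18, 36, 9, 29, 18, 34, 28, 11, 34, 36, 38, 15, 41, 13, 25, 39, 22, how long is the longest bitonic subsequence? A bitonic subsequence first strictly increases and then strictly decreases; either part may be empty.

9

Let inc[i] be the LIS ending at i and dec[i] the longest strictly decreasing subsequence starting at i. inc = [1, 1, 2, 3, 1, 3, 2, 4, 3, 2, 4, 5, 6, 3, 7, 3, 4, 7, 4], dec = [5, 2, 3, 5, 1, 4, 3, 4, 3, 1, 3, 3, 3, 2, 3, 1, 2, 2, 1].
max_i inc[i]+dec[i]−1 = 9, with one witness 12, 18, 29, 34, 36, 38, 41, 39, 22.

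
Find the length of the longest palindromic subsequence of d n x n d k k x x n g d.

8

Using dp[i][j] = 2 + dp[i+1][j−1] if the ends match, else max(dp[i+1][j], dp[i][j−1]):
dp[1][12] = 8. A witness is dnxkkxnd at positions 1,2,3,6,7,9,10,12.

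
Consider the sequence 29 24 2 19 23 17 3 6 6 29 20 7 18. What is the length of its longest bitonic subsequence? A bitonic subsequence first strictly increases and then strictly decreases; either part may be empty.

6

One longest bitonic subsequence is 2, 19, 23, 29, 20, 18 (positions 3,4,5,10,11,13): it rises to 29 then falls. Length 6 is optimal.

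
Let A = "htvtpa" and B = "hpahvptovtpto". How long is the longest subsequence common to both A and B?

5

Backtracking the LCS table gives one alignment: h (A1,B4) → t (A2,B7) → v (A3,B9) → t (A4,B10) → p (A5,B11).
So the longest common subsequence has length 5.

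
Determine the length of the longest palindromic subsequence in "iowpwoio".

7

Using dp[i][j] = 2 + dp[i+1][j−1] if the ends match, else max(dp[i+1][j], dp[i][j−1]):
dp[1][8] = 7. A witness is iowpwoi at positions 1,2,3,4,5,6,7.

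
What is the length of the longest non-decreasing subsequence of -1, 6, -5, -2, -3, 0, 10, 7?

One longest non-decreasing subsequence is -5, -2, 0, 10 (positions 3,4,6,7), of length 4; no longer one exists.

4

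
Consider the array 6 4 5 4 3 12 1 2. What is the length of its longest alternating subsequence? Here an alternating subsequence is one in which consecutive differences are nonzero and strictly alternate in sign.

A longest alternating subsequence is 6, 4, 5, 4, 12, 1, 2 (positions 1,2,3,4,6,7,8); its 6 consecutive differences strictly alternate in sign, and length 7 is optimal.

7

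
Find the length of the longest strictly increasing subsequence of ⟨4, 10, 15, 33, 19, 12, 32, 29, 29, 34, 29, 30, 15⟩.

Scanning left to right, the best length ending at each element is: 4→1, 10→2, 15→3, 33→4, 19→4, 12→3, 32→5, 29→5, 29→5, 34→6, 29→5, 30→6, 15→4.
So the longest increasing subsequence has length 6, e.g. 4, 10, 15, 19, 32, 34.

6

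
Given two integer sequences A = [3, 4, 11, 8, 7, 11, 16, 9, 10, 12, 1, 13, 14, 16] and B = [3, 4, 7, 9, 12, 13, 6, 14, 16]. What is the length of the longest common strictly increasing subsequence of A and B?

A longest common strictly increasing subsequence is 3, 4, 7, 9, 12, 13, 14, 16 (length 8); it appears in order in both A and B, and no longer such subsequence exists.

8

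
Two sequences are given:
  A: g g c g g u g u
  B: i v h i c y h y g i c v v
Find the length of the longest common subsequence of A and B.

2

A longest common subsequence is gc (length 2); the LCS DP confirms no longer common subsequence exists.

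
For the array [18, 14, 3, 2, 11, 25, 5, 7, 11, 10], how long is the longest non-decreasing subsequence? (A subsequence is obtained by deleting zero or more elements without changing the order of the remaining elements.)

One longest non-decreasing subsequence is 3, 5, 7, 11 (positions 3,7,8,9), of length 4; no longer one exists.

4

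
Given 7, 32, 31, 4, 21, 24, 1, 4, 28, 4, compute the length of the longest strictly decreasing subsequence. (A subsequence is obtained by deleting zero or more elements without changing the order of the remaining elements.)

4

Let dp[i] be the longest decreasing subsequence ending at position i. Then dp = [1, 1, 2, 3, 3, 3, 4, 4, 3, 4].
The maximum is 4; one witness is 32, 31, 4, 1 at positions 2,3,4,7.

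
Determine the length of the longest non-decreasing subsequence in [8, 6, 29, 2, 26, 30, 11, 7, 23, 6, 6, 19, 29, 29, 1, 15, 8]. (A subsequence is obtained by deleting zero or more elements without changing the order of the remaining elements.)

6

Let dp[i] be the longest non-decreasing subsequence ending at position i. Then dp = [1, 1, 2, 1, 2, 3, 2, 2, 3, 2, 3, 4, 5, 6, 1, 4, 4].
The maximum is 6; one witness is 6, 6, 6, 19, 29, 29 at positions 2,10,11,12,13,14.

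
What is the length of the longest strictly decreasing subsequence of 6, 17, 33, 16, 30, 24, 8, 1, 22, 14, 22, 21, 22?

5

Let dp[i] be the longest decreasing subsequence ending at position i. Then dp = [1, 1, 1, 2, 2, 3, 4, 5, 4, 5, 4, 5, 4].
The maximum is 5; one witness is 33, 30, 24, 8, 1 at positions 3,5,6,7,8.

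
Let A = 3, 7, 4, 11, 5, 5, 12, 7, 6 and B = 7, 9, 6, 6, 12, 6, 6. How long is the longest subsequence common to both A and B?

3

A longest common subsequence is 7, 12, 6 (length 3); the LCS DP confirms no longer common subsequence exists.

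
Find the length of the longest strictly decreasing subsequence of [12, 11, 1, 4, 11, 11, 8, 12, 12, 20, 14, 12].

3

Let dp[i] be the longest decreasing subsequence ending at position i. Then dp = [1, 2, 3, 3, 2, 2, 3, 1, 1, 1, 2, 3].
The maximum is 3; one witness is 12, 11, 1 at positions 1,2,3.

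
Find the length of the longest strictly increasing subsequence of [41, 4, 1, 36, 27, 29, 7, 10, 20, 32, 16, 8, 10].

5

Let dp[i] be the longest increasing subsequence ending at position i. Then dp = [1, 1, 1, 2, 2, 3, 2, 3, 4, 5, 4, 3, 4].
The maximum is 5; one witness is 4, 7, 10, 20, 32 at positions 2,7,8,9,10.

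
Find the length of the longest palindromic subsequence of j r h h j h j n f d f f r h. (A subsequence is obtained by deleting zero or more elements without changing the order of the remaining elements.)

One longest palindromic subsequence is hfffh (positions 3,9,11,12,14); it reads the same forward and backward, and the interval DP gives dp[1][14] = 5.

5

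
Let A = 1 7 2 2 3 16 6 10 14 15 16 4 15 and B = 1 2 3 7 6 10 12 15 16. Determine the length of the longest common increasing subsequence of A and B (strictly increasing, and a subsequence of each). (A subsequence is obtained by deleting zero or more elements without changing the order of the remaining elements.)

For each value that appears in both, track the longest common increasing run ending there.
The best achievable length is 7; one witness is 1, 2, 3, 6, 10, 15, 16 (A-positions 1,3,5,7,8,10,11, B-positions 1,2,3,5,6,8,9).

7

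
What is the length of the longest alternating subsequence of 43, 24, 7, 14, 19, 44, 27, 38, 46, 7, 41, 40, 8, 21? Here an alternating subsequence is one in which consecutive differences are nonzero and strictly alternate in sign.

Track the best alternating length ending on an up-step vs a down-step at each position: up/down = 1/1, 1/2, 1/2, 3/2, 3/2, 3/1, 3/4, 5/4, 5/1, 1/6, 7/6, 7/8, 7/8, 9/8.
The maximum over both is 9; one such subsequence is 43, 24, 44, 27, 38, 7, 41, 8, 21.

9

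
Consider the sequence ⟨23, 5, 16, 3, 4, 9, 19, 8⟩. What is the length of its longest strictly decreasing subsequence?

4

Let dp[i] be the longest decreasing subsequence ending at position i. Then dp = [1, 2, 2, 3, 3, 3, 2, 4].
The maximum is 4; one witness is 23, 16, 9, 8 at positions 1,3,6,8.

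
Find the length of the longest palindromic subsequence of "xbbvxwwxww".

5

Using dp[i][j] = 2 + dp[i+1][j−1] if the ends match, else max(dp[i+1][j], dp[i][j−1]):
dp[1][10] = 5. A witness is wwxww at positions 6,7,8,9,10.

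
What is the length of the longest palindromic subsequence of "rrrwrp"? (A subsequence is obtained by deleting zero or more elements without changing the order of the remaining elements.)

4

Using dp[i][j] = 2 + dp[i+1][j−1] if the ends match, else max(dp[i+1][j], dp[i][j−1]):
dp[1][6] = 4. A witness is rrrr at positions 1,2,3,5.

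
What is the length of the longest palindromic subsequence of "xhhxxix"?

4

One longest palindromic subsequence is xxxx (positions 1,4,5,7); it reads the same forward and backward, and the interval DP gives dp[1][7] = 4.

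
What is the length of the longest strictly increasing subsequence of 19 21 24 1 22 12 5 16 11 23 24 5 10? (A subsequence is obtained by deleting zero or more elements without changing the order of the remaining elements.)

5

Scanning left to right, the best length ending at each element is: 19→1, 21→2, 24→3, 1→1, 22→3, 12→2, 5→2, 16→3, 11→3, 23→4, 24→5, 5→2, 10→3.
So the longest increasing subsequence has length 5, e.g. 19, 21, 22, 23, 24.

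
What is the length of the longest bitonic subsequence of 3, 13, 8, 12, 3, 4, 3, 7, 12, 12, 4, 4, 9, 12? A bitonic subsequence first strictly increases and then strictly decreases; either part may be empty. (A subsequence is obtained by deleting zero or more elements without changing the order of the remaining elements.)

5

Let inc[i] be the LIS ending at i and dec[i] the longest strictly decreasing subsequence starting at i. inc = [1, 2, 2, 3, 1, 2, 1, 3, 4, 4, 2, 2, 4, 5], dec = [1, 4, 3, 3, 1, 2, 1, 2, 2, 2, 1, 1, 1, 1].
max_i inc[i]+dec[i]−1 = 5, with one witness 3, 13, 12, 7, 4.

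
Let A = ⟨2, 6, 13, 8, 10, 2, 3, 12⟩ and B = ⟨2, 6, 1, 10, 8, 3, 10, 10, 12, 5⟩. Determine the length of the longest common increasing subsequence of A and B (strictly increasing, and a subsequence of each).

5

A longest common strictly increasing subsequence is 2, 6, 8, 10, 12 (length 5); it appears in order in both A and B, and no longer such subsequence exists.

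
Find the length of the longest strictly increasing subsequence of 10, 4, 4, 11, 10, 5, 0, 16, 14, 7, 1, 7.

Let dp[i] be the longest increasing subsequence ending at position i. Then dp = [1, 1, 1, 2, 2, 2, 1, 3, 3, 3, 2, 3].
The maximum is 3; one witness is 10, 11, 16 at positions 1,4,8.

3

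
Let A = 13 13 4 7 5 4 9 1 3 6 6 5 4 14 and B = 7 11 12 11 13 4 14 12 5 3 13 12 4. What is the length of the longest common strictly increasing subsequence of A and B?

A longest common strictly increasing subsequence is 7, 14 (length 2); it appears in order in both A and B, and no longer such subsequence exists.

2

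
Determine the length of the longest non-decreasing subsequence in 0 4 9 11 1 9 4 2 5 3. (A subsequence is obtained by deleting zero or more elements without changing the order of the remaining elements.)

4

One longest non-decreasing subsequence is 0, 4, 9, 11 (positions 1,2,3,4), of length 4; no longer one exists.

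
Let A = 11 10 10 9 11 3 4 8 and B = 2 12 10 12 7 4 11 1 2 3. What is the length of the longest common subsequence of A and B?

3

A longest common subsequence is 10, 11, 3 (length 3); the LCS DP confirms no longer common subsequence exists.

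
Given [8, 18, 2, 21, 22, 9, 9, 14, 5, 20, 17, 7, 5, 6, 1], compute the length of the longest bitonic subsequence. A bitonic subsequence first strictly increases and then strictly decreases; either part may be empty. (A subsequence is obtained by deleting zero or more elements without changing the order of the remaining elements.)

9

Let inc[i] be the LIS ending at i and dec[i] the longest strictly decreasing subsequence starting at i. inc = [1, 2, 1, 3, 4, 2, 2, 3, 2, 4, 4, 3, 2, 3, 1], dec = [4, 5, 2, 6, 6, 4, 4, 4, 2, 5, 4, 3, 2, 2, 1].
max_i inc[i]+dec[i]−1 = 9, with one witness 8, 18, 21, 22, 20, 17, 7, 6, 1.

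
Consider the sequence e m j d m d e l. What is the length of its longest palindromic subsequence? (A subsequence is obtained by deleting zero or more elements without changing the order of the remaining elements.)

5

One longest palindromic subsequence is edmde (positions 1,4,5,6,7); it reads the same forward and backward, and the interval DP gives dp[1][8] = 5.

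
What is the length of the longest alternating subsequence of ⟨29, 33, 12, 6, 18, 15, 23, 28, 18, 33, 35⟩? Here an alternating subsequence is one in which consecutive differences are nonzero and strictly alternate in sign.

8

Track the best alternating length ending on an up-step vs a down-step at each position: up/down = 1/1, 2/1, 1/3, 1/3, 4/3, 4/5, 6/3, 6/3, 6/7, 8/1, 8/1.
The maximum over both is 8; one such subsequence is 29, 33, 12, 18, 15, 23, 18, 33.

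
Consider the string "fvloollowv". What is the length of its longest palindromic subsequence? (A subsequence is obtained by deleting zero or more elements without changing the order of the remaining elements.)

One longest palindromic subsequence is vollov (positions 2,5,6,7,8,10); it reads the same forward and backward, and the interval DP gives dp[1][10] = 6.

6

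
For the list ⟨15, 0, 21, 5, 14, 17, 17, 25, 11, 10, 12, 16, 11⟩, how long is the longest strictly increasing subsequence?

5

One longest increasing subsequence is 0, 5, 14, 17, 25 (positions 2,4,5,6,8), of length 5; no longer one exists.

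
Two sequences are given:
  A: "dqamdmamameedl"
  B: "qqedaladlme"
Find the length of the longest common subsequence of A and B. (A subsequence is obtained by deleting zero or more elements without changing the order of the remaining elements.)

6

A longest common subsequence is qdaame (length 6); the LCS DP confirms no longer common subsequence exists.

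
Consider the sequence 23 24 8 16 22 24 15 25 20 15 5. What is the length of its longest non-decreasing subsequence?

Let dp[i] be the longest non-decreasing subsequence ending at position i. Then dp = [1, 2, 1, 2, 3, 4, 2, 5, 3, 3, 1].
The maximum is 5; one witness is 8, 16, 22, 24, 25 at positions 3,4,5,6,8.

5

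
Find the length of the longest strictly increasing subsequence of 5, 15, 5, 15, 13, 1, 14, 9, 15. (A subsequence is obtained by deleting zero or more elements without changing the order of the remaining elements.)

Let dp[i] be the longest increasing subsequence ending at position i. Then dp = [1, 2, 1, 2, 2, 1, 3, 2, 4].
The maximum is 4; one witness is 5, 13, 14, 15 at positions 1,5,7,9.

4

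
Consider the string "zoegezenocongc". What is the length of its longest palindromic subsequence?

7

Using dp[i][j] = 2 + dp[i+1][j−1] if the ends match, else max(dp[i+1][j], dp[i][j−1]):
dp[1][14] = 7. A witness is gnocong at positions 4,8,9,10,11,12,13.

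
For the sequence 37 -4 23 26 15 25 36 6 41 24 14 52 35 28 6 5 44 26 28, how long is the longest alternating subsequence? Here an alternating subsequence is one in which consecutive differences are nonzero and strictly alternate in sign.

A longest alternating subsequence is 37, -4, 23, 15, 25, 6, 41, 24, 52, 35, 44, 26, 28 (positions 1,2,3,5,6,8,9,10,12,13,17,18,19); its 12 consecutive differences strictly alternate in sign, and length 13 is optimal.

13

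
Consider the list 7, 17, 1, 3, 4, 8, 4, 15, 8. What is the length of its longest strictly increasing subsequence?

5

One longest increasing subsequence is 1, 3, 4, 8, 15 (positions 3,4,5,6,8), of length 5; no longer one exists.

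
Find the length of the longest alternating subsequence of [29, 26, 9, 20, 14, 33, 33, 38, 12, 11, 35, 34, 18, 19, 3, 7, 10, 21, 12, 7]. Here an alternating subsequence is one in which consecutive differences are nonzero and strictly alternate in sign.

12

A longest alternating subsequence is 29, 9, 20, 14, 33, 12, 35, 18, 19, 3, 21, 12 (positions 1,3,4,5,6,9,11,13,14,15,18,19); its 11 consecutive differences strictly alternate in sign, and length 12 is optimal.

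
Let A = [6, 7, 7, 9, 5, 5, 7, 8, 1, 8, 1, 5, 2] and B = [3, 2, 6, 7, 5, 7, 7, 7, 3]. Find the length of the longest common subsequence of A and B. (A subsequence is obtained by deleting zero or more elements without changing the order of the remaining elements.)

4

A longest common subsequence is 6, 7, 7, 7 (length 4); the LCS DP confirms no longer common subsequence exists.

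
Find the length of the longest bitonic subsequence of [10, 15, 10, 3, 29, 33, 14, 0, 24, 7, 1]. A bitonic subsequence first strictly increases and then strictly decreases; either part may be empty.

7

One longest bitonic subsequence is 10, 15, 29, 33, 24, 7, 1 (positions 1,2,5,6,9,10,11): it rises to 33 then falls. Length 7 is optimal.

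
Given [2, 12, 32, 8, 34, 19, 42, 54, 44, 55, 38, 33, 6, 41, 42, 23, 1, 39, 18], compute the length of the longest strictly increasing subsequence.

Let dp[i] be the longest increasing subsequence ending at position i. Then dp = [1, 2, 3, 2, 4, 3, 5, 6, 6, 7, 5, 4, 2, 6, 7, 4, 1, 6, 3].
The maximum is 7; one witness is 2, 12, 32, 34, 42, 54, 55 at positions 1,2,3,5,7,8,10.

7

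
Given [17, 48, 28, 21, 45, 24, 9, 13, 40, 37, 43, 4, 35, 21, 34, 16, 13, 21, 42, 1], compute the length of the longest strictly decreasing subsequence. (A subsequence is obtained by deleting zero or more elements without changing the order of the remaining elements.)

One longest decreasing subsequence is 48, 45, 40, 37, 35, 21, 16, 13, 1 (positions 2,5,9,10,13,14,16,17,20), of length 9; no longer one exists.

9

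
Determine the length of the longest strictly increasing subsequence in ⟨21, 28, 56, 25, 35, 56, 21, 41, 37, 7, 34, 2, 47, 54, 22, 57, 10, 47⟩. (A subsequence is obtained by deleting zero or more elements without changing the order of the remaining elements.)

7

One longest increasing subsequence is 21, 28, 35, 41, 47, 54, 57 (positions 1,2,5,8,13,14,16), of length 7; no longer one exists.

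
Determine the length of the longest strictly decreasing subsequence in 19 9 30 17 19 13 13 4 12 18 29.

4

Scanning left to right, the best length ending at each element is: 19→1, 9→2, 30→1, 17→2, 19→2, 13→3, 13→3, 4→4, 12→4, 18→3, 29→2.
So the longest decreasing subsequence has length 4, e.g. 19, 17, 13, 4.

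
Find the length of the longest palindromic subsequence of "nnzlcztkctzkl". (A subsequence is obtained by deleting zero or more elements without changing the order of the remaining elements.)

Using dp[i][j] = 2 + dp[i+1][j−1] if the ends match, else max(dp[i+1][j], dp[i][j−1]):
dp[1][13] = 7. A witness is lztctzl at positions 4,6,7,9,10,11,13.

7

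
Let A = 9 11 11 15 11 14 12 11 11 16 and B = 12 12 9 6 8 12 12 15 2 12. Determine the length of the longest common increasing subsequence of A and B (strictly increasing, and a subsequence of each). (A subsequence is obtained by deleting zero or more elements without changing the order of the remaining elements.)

2

A longest common strictly increasing subsequence is 9, 12 (length 2); it appears in order in both A and B, and no longer such subsequence exists.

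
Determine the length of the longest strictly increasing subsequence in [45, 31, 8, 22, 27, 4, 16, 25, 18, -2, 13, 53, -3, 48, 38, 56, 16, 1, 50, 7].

One longest increasing subsequence is 8, 22, 27, 53, 56 (positions 3,4,5,12,16), of length 5; no longer one exists.

5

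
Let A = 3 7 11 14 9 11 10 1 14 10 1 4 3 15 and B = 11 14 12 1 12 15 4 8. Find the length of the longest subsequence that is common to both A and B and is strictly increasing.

A longest common strictly increasing subsequence is 11, 14, 15 (length 3); it appears in order in both A and B, and no longer such subsequence exists.

3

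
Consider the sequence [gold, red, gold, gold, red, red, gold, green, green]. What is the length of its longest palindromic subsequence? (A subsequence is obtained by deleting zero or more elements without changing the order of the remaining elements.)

6

Using dp[i][j] = 2 + dp[i+1][j−1] if the ends match, else max(dp[i+1][j], dp[i][j−1]):
dp[1][9] = 6. A witness is gold red gold gold red gold at positions 1,2,3,4,6,7.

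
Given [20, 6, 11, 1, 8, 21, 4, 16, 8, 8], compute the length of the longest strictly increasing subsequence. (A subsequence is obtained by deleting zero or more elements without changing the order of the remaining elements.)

Let dp[i] be the longest increasing subsequence ending at position i. Then dp = [1, 1, 2, 1, 2, 3, 2, 3, 3, 3].
The maximum is 3; one witness is 6, 11, 21 at positions 2,3,6.

3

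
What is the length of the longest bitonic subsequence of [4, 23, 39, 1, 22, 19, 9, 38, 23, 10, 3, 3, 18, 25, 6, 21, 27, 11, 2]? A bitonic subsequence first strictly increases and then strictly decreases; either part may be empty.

8

One longest bitonic subsequence is 4, 23, 39, 38, 25, 21, 11, 2 (positions 1,2,3,8,14,16,18,19): it rises to 39 then falls. Length 8 is optimal.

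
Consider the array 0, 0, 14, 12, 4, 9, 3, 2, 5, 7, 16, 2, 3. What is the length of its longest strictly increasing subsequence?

5

Let dp[i] be the longest increasing subsequence ending at position i. Then dp = [1, 1, 2, 2, 2, 3, 2, 2, 3, 4, 5, 2, 3].
The maximum is 5; one witness is 0, 4, 5, 7, 16 at positions 1,5,9,10,11.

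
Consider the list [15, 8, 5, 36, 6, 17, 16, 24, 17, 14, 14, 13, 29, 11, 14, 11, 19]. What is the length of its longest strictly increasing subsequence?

Scanning left to right, the best length ending at each element is: 15→1, 8→1, 5→1, 36→2, 6→2, 17→3, 16→3, 24→4, 17→4, 14→3, 14→3, 13→3, 29→5, 11→3, 14→4, 11→3, 19→5.
So the longest increasing subsequence has length 5, e.g. 5, 6, 17, 24, 29.

5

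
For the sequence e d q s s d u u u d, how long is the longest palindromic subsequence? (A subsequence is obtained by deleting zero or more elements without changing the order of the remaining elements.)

One longest palindromic subsequence is duuud (positions 2,7,8,9,10); it reads the same forward and backward, and the interval DP gives dp[1][10] = 5.

5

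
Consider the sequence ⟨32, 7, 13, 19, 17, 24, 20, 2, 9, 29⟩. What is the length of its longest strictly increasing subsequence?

Let dp[i] be the longest increasing subsequence ending at position i. Then dp = [1, 1, 2, 3, 3, 4, 4, 1, 2, 5].
The maximum is 5; one witness is 7, 13, 19, 24, 29 at positions 2,3,4,6,10.

5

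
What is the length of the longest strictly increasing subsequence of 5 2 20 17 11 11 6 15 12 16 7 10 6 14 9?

Let dp[i] be the longest increasing subsequence ending at position i. Then dp = [1, 1, 2, 2, 2, 2, 2, 3, 3, 4, 3, 4, 2, 5, 4].
The maximum is 5; one witness is 5, 6, 7, 10, 14 at positions 1,7,11,12,14.

5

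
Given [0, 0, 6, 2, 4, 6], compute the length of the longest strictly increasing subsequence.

One longest increasing subsequence is 0, 2, 4, 6 (positions 1,4,5,6), of length 4; no longer one exists.

4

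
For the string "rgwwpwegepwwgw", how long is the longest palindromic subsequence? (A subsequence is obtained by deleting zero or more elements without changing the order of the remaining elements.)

One longest palindromic subsequence is gwwpegepwwg (positions 2,3,4,5,7,8,9,10,11,12,13); it reads the same forward and backward, and the interval DP gives dp[1][14] = 11.

11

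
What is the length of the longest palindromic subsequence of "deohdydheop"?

One longest palindromic subsequence is ohdydho (positions 3,4,5,6,7,8,10); it reads the same forward and backward, and the interval DP gives dp[1][11] = 7.

7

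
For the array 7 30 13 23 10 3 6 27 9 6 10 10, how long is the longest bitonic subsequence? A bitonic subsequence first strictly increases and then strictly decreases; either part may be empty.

Let inc[i] be the LIS ending at i and dec[i] the longest strictly decreasing subsequence starting at i. inc = [1, 2, 2, 3, 2, 1, 2, 4, 3, 2, 4, 4], dec = [2, 5, 4, 4, 3, 1, 1, 3, 2, 1, 1, 1].
max_i inc[i]+dec[i]−1 = 6, with one witness 7, 30, 23, 10, 9, 6.

6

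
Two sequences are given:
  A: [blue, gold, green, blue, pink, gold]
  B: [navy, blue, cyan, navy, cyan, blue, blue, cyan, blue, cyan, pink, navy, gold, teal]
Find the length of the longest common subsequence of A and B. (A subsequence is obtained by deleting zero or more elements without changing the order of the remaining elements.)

Backtracking the LCS table gives one alignment: blue (A1,B7) → blue (A4,B9) → pink (A5,B11) → gold (A6,B13).
So the longest common subsequence has length 4.

4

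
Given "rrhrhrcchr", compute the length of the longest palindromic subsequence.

7

Using dp[i][j] = 2 + dp[i+1][j−1] if the ends match, else max(dp[i+1][j], dp[i][j−1]):
dp[1][10] = 7. A witness is rhrhrhr at positions 1,3,4,5,6,9,10.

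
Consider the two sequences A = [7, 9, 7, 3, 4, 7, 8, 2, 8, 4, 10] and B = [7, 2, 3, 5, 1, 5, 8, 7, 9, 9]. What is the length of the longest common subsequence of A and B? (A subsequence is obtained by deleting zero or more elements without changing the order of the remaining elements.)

3

Backtracking the LCS table gives one alignment: 7 (A1,B1) → 3 (A4,B3) → 7 (A6,B8).
So the longest common subsequence has length 3.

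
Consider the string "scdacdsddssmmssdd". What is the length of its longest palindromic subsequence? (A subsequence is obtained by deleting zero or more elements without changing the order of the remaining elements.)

10

One longest palindromic subsequence is ddssmmssdd (positions 3,6,7,10,12,13,14,15,16,17); it reads the same forward and backward, and the interval DP gives dp[1][17] = 10.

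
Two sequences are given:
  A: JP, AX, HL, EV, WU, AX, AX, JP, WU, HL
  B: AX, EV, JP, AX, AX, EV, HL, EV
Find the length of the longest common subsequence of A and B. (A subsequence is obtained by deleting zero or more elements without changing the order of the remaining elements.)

5

A longest common subsequence is AX, EV, AX, AX, HL (length 5); the LCS DP confirms no longer common subsequence exists.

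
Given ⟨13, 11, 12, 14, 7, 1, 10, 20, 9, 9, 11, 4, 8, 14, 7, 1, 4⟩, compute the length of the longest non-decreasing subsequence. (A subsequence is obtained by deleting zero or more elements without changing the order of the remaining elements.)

5

Let dp[i] be the longest non-decreasing subsequence ending at position i. Then dp = [1, 1, 2, 3, 1, 1, 2, 4, 2, 3, 4, 2, 3, 5, 3, 2, 3].
The maximum is 5; one witness is 7, 9, 9, 11, 14 at positions 5,9,10,11,14.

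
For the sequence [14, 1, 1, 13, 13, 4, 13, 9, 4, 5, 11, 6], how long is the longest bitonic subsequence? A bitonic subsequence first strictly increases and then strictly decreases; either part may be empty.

5

Let inc[i] be the LIS ending at i and dec[i] the longest strictly decreasing subsequence starting at i. inc = [1, 1, 1, 2, 2, 2, 3, 3, 2, 3, 4, 4], dec = [4, 1, 1, 3, 3, 1, 3, 2, 1, 1, 2, 1].
max_i inc[i]+dec[i]−1 = 5, with one witness 1, 4, 13, 11, 6.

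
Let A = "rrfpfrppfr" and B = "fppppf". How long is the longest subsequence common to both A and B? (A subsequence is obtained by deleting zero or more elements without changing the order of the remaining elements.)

5

Backtracking the LCS table gives one alignment: f (A3,B1) → p (A4,B3) → p (A7,B4) → p (A8,B5) → f (A9,B6).
So the longest common subsequence has length 5.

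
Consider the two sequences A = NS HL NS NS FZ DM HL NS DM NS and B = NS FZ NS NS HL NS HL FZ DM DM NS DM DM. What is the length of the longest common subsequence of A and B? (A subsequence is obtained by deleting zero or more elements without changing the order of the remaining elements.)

7

A longest common subsequence is NS, HL, NS, FZ, DM, NS, DM (length 7); the LCS DP confirms no longer common subsequence exists.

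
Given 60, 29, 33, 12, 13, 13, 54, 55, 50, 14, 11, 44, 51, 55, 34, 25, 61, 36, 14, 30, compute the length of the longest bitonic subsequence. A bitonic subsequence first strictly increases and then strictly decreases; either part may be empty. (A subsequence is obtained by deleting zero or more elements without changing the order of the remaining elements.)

One longest bitonic subsequence is 29, 33, 54, 55, 50, 44, 34, 25, 14 (positions 2,3,7,8,9,12,15,16,19): it rises to 55 then falls. Length 9 is optimal.

9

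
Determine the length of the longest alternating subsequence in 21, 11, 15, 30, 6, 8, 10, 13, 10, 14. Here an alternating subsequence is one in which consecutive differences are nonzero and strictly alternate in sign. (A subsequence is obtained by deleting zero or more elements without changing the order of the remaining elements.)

7

Track the best alternating length ending on an up-step vs a down-step at each position: up/down = 1/1, 1/2, 3/2, 3/1, 1/4, 5/4, 5/4, 5/4, 5/6, 7/4.
The maximum over both is 7; one such subsequence is 21, 11, 15, 6, 13, 10, 14.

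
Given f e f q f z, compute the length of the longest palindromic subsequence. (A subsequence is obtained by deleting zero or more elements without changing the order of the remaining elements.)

3

Using dp[i][j] = 2 + dp[i+1][j−1] if the ends match, else max(dp[i+1][j], dp[i][j−1]):
dp[1][6] = 3. A witness is fqf at positions 3,4,5.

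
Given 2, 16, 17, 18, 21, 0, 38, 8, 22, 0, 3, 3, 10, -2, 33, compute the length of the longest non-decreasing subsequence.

Scanning left to right, the best length ending at each element is: 2→1, 16→2, 17→3, 18→4, 21→5, 0→1, 38→6, 8→2, 22→6, 0→2, 3→3, 3→4, 10→5, -2→1, 33→7.
So the longest non-decreasing subsequence has length 7, e.g. 2, 16, 17, 18, 21, 22, 33.

7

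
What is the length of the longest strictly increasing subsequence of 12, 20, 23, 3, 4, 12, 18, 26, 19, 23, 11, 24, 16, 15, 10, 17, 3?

Let dp[i] be the longest increasing subsequence ending at position i. Then dp = [1, 2, 3, 1, 2, 3, 4, 5, 5, 6, 3, 7, 4, 4, 3, 5, 1].
The maximum is 7; one witness is 3, 4, 12, 18, 19, 23, 24 at positions 4,5,6,7,9,10,12.

7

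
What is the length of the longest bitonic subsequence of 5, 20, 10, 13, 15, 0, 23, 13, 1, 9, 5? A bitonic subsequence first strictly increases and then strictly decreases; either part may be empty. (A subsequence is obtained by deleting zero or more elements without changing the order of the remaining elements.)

Let inc[i] be the LIS ending at i and dec[i] the longest strictly decreasing subsequence starting at i. inc = [1, 2, 2, 3, 4, 1, 5, 3, 2, 3, 3], dec = [2, 5, 3, 3, 4, 1, 4, 3, 1, 2, 1].
max_i inc[i]+dec[i]−1 = 8, with one witness 5, 10, 13, 15, 23, 13, 9, 5.

8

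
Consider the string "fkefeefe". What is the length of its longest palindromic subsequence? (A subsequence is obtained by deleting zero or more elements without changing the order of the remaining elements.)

One longest palindromic subsequence is efeefe (positions 3,4,5,6,7,8); it reads the same forward and backward, and the interval DP gives dp[1][8] = 6.

6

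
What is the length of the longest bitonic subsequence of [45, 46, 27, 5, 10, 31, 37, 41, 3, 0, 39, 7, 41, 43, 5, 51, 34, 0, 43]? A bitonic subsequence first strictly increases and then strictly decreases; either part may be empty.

10

One longest bitonic subsequence is 5, 10, 31, 37, 39, 41, 43, 51, 34, 0 (positions 4,5,6,7,11,13,14,16,17,18): it rises to 51 then falls. Length 10 is optimal.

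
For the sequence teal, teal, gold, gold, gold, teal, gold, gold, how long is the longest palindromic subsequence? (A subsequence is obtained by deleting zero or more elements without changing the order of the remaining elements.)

5

Using dp[i][j] = 2 + dp[i+1][j−1] if the ends match, else max(dp[i+1][j], dp[i][j−1]):
dp[1][8] = 5. A witness is gold gold teal gold gold at positions 3,4,6,7,8.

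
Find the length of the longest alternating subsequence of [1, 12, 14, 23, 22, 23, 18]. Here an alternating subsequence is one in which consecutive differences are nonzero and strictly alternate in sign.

Track the best alternating length ending on an up-step vs a down-step at each position: up/down = 1/1, 2/1, 2/1, 2/1, 2/3, 4/1, 2/5.
The maximum over both is 5; one such subsequence is 1, 23, 22, 23, 18.

5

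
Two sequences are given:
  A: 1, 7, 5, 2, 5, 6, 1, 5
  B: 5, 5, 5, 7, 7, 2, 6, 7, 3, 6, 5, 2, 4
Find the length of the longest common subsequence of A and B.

4

Backtracking the LCS table gives one alignment: 7 (A2,B5) → 2 (A4,B6) → 6 (A6,B10) → 5 (A8,B11).
So the longest common subsequence has length 4.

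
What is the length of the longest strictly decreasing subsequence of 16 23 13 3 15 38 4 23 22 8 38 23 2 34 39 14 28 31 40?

Let dp[i] be the longest decreasing subsequence ending at position i. Then dp = [1, 1, 2, 3, 2, 1, 3, 2, 3, 4, 1, 2, 5, 2, 1, 4, 3, 3, 1].
The maximum is 5; one witness is 38, 23, 22, 8, 2 at positions 6,8,9,10,13.

5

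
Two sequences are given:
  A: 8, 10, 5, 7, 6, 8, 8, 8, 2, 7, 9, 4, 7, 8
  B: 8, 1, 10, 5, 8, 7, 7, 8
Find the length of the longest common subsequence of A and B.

7

A longest common subsequence is 8, 10, 5, 8, 7, 7, 8 (length 7); the LCS DP confirms no longer common subsequence exists.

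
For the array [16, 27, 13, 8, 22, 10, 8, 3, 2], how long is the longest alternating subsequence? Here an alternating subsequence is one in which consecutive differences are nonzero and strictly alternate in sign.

A longest alternating subsequence is 16, 27, 13, 22, 10 (positions 1,2,3,5,6); its 4 consecutive differences strictly alternate in sign, and length 5 is optimal.

5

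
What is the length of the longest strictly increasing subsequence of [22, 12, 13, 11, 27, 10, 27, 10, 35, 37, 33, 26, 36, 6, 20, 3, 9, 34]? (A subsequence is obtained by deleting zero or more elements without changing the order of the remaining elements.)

5

Let dp[i] be the longest increasing subsequence ending at position i. Then dp = [1, 1, 2, 1, 3, 1, 3, 1, 4, 5, 4, 3, 5, 1, 3, 1, 2, 5].
The maximum is 5; one witness is 12, 13, 27, 35, 37 at positions 2,3,5,9,10.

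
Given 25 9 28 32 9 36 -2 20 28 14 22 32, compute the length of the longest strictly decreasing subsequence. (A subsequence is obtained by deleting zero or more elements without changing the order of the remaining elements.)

One longest decreasing subsequence is 25, 9, -2 (positions 1,2,7), of length 3; no longer one exists.

3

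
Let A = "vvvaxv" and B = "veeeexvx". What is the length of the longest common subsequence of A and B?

3

Backtracking the LCS table gives one alignment: v (A1,B1) → v (A3,B7) → x (A5,B8).
So the longest common subsequence has length 3.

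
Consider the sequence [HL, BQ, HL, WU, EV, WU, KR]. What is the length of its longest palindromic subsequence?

3

Using dp[i][j] = 2 + dp[i+1][j−1] if the ends match, else max(dp[i+1][j], dp[i][j−1]):
dp[1][7] = 3. A witness is WU EV WU at positions 4,5,6.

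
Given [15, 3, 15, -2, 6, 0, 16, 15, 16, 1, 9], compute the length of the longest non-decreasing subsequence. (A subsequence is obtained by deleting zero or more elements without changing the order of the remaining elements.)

4

One longest non-decreasing subsequence is 15, 15, 16, 16 (positions 1,3,7,9), of length 4; no longer one exists.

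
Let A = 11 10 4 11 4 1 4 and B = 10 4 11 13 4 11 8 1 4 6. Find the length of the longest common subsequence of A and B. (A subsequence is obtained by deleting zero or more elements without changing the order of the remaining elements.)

6

Backtracking the LCS table gives one alignment: 10 (A2,B1) → 4 (A3,B2) → 11 (A4,B3) → 4 (A5,B5) → 1 (A6,B8) → 4 (A7,B9).
So the longest common subsequence has length 6.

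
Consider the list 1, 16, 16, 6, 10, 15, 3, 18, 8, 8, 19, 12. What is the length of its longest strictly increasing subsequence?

Let dp[i] be the longest increasing subsequence ending at position i. Then dp = [1, 2, 2, 2, 3, 4, 2, 5, 3, 3, 6, 4].
The maximum is 6; one witness is 1, 6, 10, 15, 18, 19 at positions 1,4,5,6,8,11.

6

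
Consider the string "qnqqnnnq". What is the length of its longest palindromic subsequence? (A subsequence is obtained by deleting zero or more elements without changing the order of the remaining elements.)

One longest palindromic subsequence is qnnnnq (positions 1,2,5,6,7,8); it reads the same forward and backward, and the interval DP gives dp[1][8] = 6.

6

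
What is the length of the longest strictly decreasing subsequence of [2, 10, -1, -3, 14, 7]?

Let dp[i] be the longest decreasing subsequence ending at position i. Then dp = [1, 1, 2, 3, 1, 2].
The maximum is 3; one witness is 2, -1, -3 at positions 1,3,4.

3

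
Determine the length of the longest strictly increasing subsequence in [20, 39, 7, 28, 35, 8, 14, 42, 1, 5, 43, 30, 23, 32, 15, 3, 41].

Let dp[i] be the longest increasing subsequence ending at position i. Then dp = [1, 2, 1, 2, 3, 2, 3, 4, 1, 2, 5, 4, 4, 5, 4, 2, 6].
The maximum is 6; one witness is 7, 8, 14, 30, 32, 41 at positions 3,6,7,12,14,17.

6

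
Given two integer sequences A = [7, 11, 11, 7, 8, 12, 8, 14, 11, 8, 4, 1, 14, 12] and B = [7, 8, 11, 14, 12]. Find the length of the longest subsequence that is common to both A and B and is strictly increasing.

4

For each value that appears in both, track the longest common increasing run ending there.
The best achievable length is 4; one witness is 7, 8, 11, 14 (A-positions 1,5,9,13, B-positions 1,2,3,4).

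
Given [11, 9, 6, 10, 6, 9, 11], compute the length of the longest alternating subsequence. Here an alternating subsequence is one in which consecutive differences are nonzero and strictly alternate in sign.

5

A longest alternating subsequence is 11, 9, 10, 6, 9 (positions 1,2,4,5,6); its 4 consecutive differences strictly alternate in sign, and length 5 is optimal.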